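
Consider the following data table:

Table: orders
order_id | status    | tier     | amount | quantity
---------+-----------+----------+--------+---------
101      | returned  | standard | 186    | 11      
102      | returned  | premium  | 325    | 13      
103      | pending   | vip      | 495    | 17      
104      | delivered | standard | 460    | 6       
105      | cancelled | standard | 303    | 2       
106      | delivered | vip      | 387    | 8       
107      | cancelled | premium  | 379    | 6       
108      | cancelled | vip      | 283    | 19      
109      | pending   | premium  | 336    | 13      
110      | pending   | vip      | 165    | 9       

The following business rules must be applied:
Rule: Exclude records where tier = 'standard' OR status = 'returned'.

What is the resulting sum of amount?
2045

Step 1: Find records where tier = 'standard' OR status = 'returned'
Step 2: 4 records match, summing to 1274
Step 3: Original sum: 3319
Step 4: Remaining sum = 3319 - 1274 = 2045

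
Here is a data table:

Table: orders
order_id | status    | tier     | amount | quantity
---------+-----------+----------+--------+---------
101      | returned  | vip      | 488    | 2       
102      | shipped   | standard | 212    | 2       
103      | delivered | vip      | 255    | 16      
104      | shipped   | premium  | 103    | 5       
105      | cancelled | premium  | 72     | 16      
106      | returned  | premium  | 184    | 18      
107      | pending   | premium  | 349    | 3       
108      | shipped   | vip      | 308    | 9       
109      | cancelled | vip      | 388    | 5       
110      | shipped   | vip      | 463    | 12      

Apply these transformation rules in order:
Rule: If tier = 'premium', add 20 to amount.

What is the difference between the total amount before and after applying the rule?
80

Step 1: Original sum of amount = 2822
Step 2: 4 records have tier = 'premium'
Step 3: Each affected record changes by 20
Step 4: Total change = 4 × 20 = 80
Step 5: New sum = 2822 + 80 = 2902
Step 6: Difference = |2902 - 2822| = 80
        (Sum increased by 80)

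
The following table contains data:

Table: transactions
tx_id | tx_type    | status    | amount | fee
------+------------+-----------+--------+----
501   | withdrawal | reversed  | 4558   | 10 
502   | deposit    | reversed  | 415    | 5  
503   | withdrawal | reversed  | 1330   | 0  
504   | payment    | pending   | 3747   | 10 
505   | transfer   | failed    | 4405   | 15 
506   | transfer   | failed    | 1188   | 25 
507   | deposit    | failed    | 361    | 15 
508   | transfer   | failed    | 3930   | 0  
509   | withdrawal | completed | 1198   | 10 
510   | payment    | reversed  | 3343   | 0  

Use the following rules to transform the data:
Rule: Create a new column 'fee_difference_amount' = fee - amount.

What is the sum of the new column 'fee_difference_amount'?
-24385

Step 1: For each record, compute fee - amount
Example calculations:
  10 - 4558 = -4548
  5 - 415 = -410
  0 - 1330 = -1330
  ...
Step 2: Sum all derived values
Step 3: Total = -24385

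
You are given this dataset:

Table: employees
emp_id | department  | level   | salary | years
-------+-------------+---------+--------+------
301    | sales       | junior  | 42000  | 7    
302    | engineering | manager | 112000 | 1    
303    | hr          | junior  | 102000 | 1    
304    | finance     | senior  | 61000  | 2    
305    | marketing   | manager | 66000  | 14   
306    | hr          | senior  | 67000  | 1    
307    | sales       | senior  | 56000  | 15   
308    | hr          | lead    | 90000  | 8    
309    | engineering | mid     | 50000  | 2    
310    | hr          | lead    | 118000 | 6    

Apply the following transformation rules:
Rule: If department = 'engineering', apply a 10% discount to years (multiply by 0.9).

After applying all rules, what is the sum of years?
56.7

Step 1: Records with department = 'engineering' have total years = 3
Step 2: Apply multiplier: 3 × 0.9 = 2.7
Step 3: Other records total: 54
Step 4: Final sum = 2.7 + 54 = 56.7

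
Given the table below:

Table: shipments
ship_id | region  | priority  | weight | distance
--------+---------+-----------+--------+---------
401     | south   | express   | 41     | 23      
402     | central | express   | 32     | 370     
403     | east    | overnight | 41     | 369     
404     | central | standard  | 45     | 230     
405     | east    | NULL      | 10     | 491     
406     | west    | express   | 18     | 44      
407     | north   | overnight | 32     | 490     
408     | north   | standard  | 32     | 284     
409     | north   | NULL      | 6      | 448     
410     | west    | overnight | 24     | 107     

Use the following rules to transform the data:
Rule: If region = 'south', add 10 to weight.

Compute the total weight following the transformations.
291

Step 1: Count records where region = 'south': 1
Step 2: Total bonus added: 1 × 10 = 10
Step 3: Original sum of weight: 281
Step 4: Final sum = 281 + 10 = 291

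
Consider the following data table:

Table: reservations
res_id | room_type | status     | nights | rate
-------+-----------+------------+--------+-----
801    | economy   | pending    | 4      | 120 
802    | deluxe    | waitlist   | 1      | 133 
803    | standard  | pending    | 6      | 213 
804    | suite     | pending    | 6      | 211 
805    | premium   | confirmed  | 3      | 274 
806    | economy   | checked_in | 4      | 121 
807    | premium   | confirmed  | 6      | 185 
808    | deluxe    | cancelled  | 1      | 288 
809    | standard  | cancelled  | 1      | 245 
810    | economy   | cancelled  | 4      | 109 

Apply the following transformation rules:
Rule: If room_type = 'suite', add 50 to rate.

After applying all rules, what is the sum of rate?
1949

Step 1: Count records where room_type = 'suite': 1
Step 2: Total bonus added: 1 × 50 = 50
Step 3: Original sum of rate: 1899
Step 4: Final sum = 1899 + 50 = 1949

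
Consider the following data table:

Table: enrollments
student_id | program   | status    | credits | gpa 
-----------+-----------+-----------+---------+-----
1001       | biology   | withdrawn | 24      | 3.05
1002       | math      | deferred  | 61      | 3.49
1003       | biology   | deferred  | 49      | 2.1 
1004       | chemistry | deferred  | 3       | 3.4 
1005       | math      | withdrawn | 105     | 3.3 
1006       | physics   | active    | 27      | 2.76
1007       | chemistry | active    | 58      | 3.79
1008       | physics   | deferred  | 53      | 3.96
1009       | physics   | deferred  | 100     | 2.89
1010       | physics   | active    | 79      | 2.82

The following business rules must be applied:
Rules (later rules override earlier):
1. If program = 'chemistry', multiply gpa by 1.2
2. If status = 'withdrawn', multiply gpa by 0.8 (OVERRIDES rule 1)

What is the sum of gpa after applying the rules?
31.73

Step 1: Rule 2 takes priority for records with status = 'withdrawn'
  - 2 records: 6.35 × 0.8 = 5.08
Step 2: Rule 1 applies to remaining records with program = 'chemistry'
  - 2 records: 7.19 × 1.2 = 8.63
Step 3: Other records unchanged: 18.02
Step 4: Final sum = 5.08 + 8.63 + 18.02 = 31.73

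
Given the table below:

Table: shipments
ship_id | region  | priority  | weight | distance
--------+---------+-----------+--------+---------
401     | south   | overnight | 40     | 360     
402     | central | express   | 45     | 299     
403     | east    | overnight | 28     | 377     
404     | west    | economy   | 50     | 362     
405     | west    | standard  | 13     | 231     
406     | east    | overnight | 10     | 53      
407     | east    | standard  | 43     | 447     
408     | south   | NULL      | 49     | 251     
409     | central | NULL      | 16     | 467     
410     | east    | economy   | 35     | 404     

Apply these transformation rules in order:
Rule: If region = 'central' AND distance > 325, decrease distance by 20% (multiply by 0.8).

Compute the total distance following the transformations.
3157.6

Step 1: Find records where region = 'central' AND distance > 325
Step 2: 1 records match, summing to 467
Step 3: After multiplier: 467 × 0.8 = 373.6
Step 4: Unaffected records sum: 2784
Step 5: Final sum = 373.6 + 2784 = 3157.6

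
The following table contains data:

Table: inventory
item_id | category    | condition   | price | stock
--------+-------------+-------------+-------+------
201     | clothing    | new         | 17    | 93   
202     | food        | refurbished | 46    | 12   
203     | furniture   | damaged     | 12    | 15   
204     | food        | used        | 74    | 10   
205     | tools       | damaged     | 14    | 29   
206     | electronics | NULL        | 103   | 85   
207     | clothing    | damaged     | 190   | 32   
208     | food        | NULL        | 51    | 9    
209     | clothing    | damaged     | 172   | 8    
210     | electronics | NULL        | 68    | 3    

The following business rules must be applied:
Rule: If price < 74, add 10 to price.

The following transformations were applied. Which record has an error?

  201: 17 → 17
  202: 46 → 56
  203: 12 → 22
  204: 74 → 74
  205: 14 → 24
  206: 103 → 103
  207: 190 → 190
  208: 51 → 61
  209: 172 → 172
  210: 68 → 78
Record 201 has an error. The correct transformed value should be 27, not 17.

Step 1: Check each record against the rule
Step 2: Record 201 has price = 17
Step 3: Since 17 < 74, the bonus should have been applied
Step 4: Correct value = 27, but claimed value = 17
Conclusion: Record 201 has the error.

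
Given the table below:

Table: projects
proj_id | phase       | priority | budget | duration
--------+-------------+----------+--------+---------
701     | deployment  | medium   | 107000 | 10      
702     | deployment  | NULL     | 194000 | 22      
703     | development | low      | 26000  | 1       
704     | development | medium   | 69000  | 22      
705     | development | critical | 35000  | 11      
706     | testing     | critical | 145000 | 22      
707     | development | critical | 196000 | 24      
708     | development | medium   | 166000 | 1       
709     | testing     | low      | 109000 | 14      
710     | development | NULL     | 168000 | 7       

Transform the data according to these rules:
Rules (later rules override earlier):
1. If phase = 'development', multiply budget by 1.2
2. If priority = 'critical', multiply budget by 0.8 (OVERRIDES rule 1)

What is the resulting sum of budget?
1225600.0

Step 1: Rule 2 takes priority for records with priority = 'critical'
  - 3 records: 376000 × 0.8 = 300800.0
Step 2: Rule 1 applies to remaining records with phase = 'development'
  - 4 records: 429000 × 1.2 = 514800.0
Step 3: Other records unchanged: 410000
Step 4: Final sum = 300800.0 + 514800.0 + 410000 = 1225600.0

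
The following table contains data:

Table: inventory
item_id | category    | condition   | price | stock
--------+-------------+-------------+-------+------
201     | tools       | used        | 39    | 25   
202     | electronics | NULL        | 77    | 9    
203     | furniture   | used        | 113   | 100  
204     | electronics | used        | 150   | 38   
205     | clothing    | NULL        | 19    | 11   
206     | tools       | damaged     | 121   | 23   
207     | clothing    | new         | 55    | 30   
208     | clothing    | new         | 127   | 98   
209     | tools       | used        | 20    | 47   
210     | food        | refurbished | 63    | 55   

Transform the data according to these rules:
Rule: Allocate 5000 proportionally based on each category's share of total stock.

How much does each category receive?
clothing: 1594.04, electronics: 538.99, food: 630.73, furniture: 1146.79, tools: 1089.45

Step 1: Calculate total stock = 436
Step 2: Calculate each category's proportion:
  clothing: 139/436 = 31.88% → 1594.04
  electronics: 47/436 = 10.78% → 538.99
  food: 55/436 = 12.61% → 630.73
  furniture: 100/436 = 22.94% → 1146.79
  tools: 95/436 = 21.79% → 1089.45
Step 3: Verify: sum of allocations ≈ 5000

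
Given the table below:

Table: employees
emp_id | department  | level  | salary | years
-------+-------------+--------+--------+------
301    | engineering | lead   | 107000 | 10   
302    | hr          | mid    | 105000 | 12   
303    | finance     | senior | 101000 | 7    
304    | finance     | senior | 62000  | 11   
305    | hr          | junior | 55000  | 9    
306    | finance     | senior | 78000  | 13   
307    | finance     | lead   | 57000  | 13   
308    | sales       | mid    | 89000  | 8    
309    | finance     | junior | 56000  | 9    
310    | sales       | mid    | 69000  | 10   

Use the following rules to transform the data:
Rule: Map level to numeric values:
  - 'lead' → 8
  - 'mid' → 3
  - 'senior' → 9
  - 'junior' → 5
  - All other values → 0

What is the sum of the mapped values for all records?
62

Step 1: Apply mapping to each record
Step 2: Count by status:
  'lead': 2 records × 8 = 16
  'mid': 3 records × 3 = 9
  'senior': 3 records × 9 = 27
  'junior': 2 records × 5 = 10
Step 3: Sum all mapped values = 62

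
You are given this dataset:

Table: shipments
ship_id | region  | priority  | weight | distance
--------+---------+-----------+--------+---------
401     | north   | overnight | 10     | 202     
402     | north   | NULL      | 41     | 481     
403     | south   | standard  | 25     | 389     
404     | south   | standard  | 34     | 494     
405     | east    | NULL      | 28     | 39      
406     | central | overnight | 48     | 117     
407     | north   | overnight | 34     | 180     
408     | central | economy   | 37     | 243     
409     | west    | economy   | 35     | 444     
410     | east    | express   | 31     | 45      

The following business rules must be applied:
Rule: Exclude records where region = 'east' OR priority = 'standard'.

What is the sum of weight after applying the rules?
205

Step 1: Find records where region = 'east' OR priority = 'standard'
Step 2: 4 records match, summing to 118
Step 3: Original sum: 323
Step 4: Remaining sum = 323 - 118 = 205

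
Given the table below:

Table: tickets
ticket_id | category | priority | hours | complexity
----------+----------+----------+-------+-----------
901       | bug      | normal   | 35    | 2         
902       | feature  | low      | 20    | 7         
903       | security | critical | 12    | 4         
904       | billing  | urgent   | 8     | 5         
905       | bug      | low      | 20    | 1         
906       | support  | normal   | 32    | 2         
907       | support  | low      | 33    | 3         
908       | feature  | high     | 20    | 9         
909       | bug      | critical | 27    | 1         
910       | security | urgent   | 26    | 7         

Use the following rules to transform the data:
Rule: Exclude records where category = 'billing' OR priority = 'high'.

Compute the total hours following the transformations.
205

Step 1: Find records where category = 'billing' OR priority = 'high'
Step 2: 2 records match, summing to 28
Step 3: Original sum: 233
Step 4: Remaining sum = 233 - 28 = 205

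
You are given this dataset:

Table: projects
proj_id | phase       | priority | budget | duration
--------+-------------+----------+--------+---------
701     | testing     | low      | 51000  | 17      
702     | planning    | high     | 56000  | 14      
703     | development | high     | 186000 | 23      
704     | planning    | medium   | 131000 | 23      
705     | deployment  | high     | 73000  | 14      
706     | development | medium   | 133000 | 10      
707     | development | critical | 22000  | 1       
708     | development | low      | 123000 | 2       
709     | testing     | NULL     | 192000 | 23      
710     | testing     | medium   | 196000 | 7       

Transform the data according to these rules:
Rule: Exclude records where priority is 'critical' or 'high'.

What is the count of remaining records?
6

Step 1: Count records to exclude
  - 1 (critical) + 3 (high) = 4 records
Step 2: Total records: 10
Step 3: Remaining = 10 - 4 = 6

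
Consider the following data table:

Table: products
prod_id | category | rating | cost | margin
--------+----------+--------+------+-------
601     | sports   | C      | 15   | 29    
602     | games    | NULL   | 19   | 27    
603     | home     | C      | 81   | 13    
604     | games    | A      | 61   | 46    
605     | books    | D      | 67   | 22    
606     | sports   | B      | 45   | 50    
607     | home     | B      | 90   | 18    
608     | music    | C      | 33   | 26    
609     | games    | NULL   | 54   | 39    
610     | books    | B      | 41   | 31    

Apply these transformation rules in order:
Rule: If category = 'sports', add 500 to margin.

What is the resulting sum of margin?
1301

Step 1: Count records where category = 'sports': 2
Step 2: Total bonus added: 2 × 500 = 1000
Step 3: Original sum of margin: 301
Step 4: Final sum = 301 + 1000 = 1301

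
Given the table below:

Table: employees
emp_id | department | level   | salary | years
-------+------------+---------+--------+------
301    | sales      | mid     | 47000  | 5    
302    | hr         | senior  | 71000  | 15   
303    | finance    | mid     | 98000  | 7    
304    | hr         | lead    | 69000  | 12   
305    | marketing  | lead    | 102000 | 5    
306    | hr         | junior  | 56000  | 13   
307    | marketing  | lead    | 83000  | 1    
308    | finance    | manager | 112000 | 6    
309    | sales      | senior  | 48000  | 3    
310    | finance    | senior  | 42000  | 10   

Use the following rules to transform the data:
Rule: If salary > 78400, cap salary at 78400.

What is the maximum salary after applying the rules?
78400

Step 1: Original maximum salary = 112000
Step 2: Apply cap at 78400
Step 3: 4 records had salary > 78400 and were capped
Step 4: Maximum after transformation = 78400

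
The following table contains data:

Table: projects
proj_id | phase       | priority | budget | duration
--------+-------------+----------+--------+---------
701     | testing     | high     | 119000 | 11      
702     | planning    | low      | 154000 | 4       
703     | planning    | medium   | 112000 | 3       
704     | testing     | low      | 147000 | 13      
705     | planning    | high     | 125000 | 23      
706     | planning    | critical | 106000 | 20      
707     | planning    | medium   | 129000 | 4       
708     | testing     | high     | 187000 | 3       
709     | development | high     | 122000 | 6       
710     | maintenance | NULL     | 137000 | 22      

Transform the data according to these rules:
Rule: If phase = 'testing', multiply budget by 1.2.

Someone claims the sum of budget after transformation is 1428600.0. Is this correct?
Yes, the result is correct.

Step 1: Calculate the correct sum after transformation
Step 2: Apply multiplier 1.2 to records where phase = 'testing'
Step 3: Correct result = 1428600.0
Step 4: Claimed result = 1428600.0
Step 5: 1428600.0 = 1428600.0 ✓
Conclusion: The claimed result is correct.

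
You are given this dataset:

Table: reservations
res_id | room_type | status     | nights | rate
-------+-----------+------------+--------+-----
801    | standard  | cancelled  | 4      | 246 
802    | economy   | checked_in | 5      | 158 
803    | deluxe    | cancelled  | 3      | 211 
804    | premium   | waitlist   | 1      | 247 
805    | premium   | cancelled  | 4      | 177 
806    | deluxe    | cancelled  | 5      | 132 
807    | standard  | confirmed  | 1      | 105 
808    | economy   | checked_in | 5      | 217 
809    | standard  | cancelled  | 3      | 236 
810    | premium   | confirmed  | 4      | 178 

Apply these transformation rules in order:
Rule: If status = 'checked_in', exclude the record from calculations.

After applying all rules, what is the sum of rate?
1532

Step 1: Identify records where status = 'checked_in'
Step 2: The excluded records sum to 375
Step 3: Original total rate = 1907
Step 4: Remaining total = 1907 - 375 = 1532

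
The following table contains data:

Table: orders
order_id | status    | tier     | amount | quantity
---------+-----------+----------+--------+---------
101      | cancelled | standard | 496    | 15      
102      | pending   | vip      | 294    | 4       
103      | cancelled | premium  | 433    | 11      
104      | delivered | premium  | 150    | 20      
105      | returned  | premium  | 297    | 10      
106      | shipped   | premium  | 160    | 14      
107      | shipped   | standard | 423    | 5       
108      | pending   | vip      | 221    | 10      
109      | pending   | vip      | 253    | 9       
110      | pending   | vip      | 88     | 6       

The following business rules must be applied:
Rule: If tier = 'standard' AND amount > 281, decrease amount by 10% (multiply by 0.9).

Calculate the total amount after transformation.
2723.1

Step 1: Find records where tier = 'standard' AND amount > 281
Step 2: 2 records match, summing to 919
Step 3: After multiplier: 919 × 0.9 = 827.1
Step 4: Unaffected records sum: 1896
Step 5: Final sum = 827.1 + 1896 = 2723.1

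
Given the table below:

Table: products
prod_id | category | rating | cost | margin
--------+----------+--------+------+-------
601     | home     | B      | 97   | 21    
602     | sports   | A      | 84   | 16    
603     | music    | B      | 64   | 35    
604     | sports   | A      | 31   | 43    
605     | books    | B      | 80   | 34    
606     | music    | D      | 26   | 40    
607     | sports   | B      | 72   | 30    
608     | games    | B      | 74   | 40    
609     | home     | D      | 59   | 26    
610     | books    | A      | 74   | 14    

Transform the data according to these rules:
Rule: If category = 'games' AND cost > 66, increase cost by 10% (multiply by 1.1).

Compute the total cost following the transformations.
668.4

Step 1: Find records where category = 'games' AND cost > 66
Step 2: 1 records match, summing to 74
Step 3: After multiplier: 74 × 1.1 = 81.4
Step 4: Unaffected records sum: 587
Step 5: Final sum = 81.4 + 587 = 668.4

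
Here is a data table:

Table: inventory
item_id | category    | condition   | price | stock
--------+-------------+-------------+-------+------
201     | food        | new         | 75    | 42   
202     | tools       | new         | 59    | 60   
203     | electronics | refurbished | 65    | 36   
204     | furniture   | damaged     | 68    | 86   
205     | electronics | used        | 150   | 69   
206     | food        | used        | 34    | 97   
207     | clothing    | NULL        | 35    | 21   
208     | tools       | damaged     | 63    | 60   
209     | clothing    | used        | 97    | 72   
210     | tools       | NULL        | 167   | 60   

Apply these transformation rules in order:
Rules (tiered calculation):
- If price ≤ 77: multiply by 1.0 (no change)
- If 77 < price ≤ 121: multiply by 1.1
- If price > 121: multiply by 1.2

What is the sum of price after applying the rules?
886.1

Step 1: Tier 1 (price ≤ 77): 7 records, sum = 399 × 1.0 = 399.0
Step 2: Tier 2 (77 < price ≤ 121): 1 records, sum = 97 × 1.1 = 106.7
Step 3: Tier 3 (price > 121): 2 records, sum = 317 × 1.2 = 380.4
Step 4: Final sum = 399.0 + 106.7 + 380.4 = 886.1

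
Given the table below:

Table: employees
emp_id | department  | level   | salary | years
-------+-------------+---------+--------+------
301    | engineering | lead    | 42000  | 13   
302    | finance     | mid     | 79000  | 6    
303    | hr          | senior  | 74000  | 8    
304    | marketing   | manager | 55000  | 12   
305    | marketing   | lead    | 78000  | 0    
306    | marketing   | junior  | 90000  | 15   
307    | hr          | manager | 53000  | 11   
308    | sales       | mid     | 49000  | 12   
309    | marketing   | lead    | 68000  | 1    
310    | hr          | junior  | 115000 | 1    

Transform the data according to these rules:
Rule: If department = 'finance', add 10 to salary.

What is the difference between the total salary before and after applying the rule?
10

Step 1: Original sum of salary = 703000
Step 2: 1 records have department = 'finance'
Step 3: Each affected record changes by 10
Step 4: Total change = 1 × 10 = 10
Step 5: New sum = 703000 + 10 = 703010
Step 6: Difference = |703010 - 703000| = 10
        (Sum increased by 10)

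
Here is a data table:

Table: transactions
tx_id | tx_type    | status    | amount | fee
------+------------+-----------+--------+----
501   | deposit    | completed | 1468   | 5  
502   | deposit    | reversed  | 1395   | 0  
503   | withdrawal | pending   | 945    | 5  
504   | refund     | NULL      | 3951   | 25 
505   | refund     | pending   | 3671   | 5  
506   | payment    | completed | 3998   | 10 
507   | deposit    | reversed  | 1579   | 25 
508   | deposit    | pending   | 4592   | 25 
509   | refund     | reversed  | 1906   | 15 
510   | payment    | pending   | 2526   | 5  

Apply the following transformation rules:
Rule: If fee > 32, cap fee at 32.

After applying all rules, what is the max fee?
25

Step 1: Original maximum fee = 25
Step 2: Check cap of 32 against maximum
Step 3: No records exceed the cap (max 25 <= cap 32), so no capping applies
Step 4: Maximum after transformation = 25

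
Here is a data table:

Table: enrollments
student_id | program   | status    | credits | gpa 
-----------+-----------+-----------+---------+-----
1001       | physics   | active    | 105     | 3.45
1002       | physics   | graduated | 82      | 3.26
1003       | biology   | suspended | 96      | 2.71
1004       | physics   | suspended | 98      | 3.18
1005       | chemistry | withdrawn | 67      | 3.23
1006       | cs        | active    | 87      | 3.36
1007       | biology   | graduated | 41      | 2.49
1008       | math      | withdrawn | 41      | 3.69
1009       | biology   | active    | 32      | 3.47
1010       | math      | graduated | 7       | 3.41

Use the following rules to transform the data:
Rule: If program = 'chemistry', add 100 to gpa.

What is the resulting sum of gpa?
132.25

Step 1: Count records where program = 'chemistry': 1
Step 2: Total bonus added: 1 × 100 = 100
Step 3: Original sum of gpa: 32.25
Step 4: Final sum = 32.25 + 100 = 132.25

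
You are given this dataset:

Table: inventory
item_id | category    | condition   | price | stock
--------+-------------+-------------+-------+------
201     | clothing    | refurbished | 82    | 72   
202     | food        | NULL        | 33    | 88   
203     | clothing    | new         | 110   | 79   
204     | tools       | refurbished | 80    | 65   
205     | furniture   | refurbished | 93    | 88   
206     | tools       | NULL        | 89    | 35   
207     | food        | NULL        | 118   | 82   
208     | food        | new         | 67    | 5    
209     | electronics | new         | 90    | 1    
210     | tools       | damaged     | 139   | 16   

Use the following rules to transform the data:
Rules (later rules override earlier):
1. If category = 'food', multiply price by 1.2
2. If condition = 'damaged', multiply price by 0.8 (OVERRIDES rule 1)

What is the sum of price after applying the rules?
916.8

Step 1: Rule 2 takes priority for records with condition = 'damaged'
  - 1 records: 139 × 0.8 = 111.2
Step 2: Rule 1 applies to remaining records with category = 'food'
  - 3 records: 218 × 1.2 = 261.6
Step 3: Other records unchanged: 544
Step 4: Final sum = 111.2 + 261.6 + 544 = 916.8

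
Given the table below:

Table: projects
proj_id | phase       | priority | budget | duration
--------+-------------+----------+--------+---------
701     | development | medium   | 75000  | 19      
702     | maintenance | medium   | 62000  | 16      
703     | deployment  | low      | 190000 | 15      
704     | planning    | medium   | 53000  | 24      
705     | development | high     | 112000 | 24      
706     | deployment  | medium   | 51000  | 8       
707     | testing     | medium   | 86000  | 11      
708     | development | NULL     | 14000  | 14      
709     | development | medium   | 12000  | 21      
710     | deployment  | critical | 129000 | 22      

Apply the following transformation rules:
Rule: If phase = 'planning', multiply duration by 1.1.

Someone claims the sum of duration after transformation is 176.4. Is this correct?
Yes, the result is correct.

Step 1: Calculate the correct sum after transformation
Step 2: Apply multiplier 1.1 to records where phase = 'planning'
Step 3: Correct result = 176.4
Step 4: Claimed result = 176.4
Step 5: 176.4 = 176.4 ✓
Conclusion: The claimed result is correct.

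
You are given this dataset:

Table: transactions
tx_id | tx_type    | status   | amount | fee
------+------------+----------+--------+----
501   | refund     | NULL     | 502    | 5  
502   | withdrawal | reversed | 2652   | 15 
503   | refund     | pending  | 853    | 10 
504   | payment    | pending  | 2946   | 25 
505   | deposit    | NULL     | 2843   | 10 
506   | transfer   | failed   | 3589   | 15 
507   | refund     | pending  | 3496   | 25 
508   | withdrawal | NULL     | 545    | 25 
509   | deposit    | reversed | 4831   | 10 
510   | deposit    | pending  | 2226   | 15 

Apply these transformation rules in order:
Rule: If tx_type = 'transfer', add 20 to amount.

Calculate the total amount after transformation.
24503

Step 1: Count records where tx_type = 'transfer': 1
Step 2: Total bonus added: 1 × 20 = 20
Step 3: Original sum of amount: 24483
Step 4: Final sum = 24483 + 20 = 24503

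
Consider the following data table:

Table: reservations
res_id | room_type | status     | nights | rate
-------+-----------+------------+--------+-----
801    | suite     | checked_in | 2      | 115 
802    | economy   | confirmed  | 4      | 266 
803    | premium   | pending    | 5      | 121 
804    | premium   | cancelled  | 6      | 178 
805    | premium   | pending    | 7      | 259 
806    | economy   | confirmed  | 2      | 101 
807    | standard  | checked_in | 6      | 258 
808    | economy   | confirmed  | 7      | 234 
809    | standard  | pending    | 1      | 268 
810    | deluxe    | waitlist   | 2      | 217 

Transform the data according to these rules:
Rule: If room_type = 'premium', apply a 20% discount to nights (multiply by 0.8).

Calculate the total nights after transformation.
38.4

Step 1: Records with room_type = 'premium' have total nights = 18
Step 2: Apply multiplier: 18 × 0.8 = 14.4
Step 3: Other records total: 24
Step 4: Final sum = 14.4 + 24 = 38.4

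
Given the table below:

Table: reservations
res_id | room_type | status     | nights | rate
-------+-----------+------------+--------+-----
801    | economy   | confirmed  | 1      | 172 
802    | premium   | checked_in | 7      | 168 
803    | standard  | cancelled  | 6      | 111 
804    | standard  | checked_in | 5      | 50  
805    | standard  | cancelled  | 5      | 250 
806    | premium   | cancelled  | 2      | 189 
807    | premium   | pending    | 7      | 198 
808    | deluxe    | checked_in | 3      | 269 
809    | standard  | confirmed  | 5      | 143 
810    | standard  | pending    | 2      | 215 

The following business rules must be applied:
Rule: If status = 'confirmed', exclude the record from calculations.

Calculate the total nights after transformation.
37

Step 1: Identify records where status = 'confirmed'
Step 2: The excluded records sum to 6
Step 3: Original total nights = 43
Step 4: Remaining total = 43 - 6 = 37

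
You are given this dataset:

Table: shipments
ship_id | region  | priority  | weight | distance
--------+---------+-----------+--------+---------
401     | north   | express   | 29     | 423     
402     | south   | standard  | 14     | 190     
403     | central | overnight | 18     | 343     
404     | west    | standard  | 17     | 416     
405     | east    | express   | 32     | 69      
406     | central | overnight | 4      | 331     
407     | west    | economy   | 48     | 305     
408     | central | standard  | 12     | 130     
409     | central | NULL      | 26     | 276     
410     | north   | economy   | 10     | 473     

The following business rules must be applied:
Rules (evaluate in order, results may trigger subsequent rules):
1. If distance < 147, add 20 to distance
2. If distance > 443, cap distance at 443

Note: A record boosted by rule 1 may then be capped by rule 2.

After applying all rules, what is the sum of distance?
2966

Step 1: Apply rule 1 to records with distance < 147
  - 2 records get bonus of 20
  - Of these, 0 records then exceed 443 and get capped
Step 2: Apply rule 2 to records with distance > 443
  - 1 records (original) are capped
Step 3: Calculate final sum = 2966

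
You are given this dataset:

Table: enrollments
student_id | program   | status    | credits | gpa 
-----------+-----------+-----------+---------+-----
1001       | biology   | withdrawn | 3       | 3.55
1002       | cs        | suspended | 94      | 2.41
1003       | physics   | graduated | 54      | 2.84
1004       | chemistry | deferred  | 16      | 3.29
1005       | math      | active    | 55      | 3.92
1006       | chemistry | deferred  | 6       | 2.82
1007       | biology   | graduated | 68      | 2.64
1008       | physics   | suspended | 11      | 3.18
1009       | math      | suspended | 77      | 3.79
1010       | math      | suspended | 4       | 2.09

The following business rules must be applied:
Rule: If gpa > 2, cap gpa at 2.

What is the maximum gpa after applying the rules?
2

Step 1: Original maximum gpa = 3.92
Step 2: Apply cap at 2
Step 3: 10 records had gpa > 2 and were capped
Step 4: Maximum after transformation = 2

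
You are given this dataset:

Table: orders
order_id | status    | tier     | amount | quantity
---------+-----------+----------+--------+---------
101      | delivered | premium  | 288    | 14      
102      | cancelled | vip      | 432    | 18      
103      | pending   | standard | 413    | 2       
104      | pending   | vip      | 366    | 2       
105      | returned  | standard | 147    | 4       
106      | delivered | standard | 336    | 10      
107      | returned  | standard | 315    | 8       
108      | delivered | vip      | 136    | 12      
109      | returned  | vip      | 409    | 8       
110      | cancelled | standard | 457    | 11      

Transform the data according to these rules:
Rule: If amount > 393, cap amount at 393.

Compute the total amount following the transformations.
3160

Step 1: 4 records have amount > 393
Step 2: These records originally summed to 1711
Step 3: After capping: 4 × 393 = 1572
Step 4: Unaffected records sum: 1588
Step 5: Final sum = 1572 + 1588 = 3160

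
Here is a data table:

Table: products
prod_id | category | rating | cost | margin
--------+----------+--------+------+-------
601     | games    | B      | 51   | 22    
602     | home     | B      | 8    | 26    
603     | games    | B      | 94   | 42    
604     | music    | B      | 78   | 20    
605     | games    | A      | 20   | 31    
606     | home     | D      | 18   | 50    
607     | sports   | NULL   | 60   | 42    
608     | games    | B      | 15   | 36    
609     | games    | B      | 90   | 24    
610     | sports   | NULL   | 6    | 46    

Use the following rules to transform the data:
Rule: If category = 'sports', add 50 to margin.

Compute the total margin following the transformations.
439

Step 1: Count records where category = 'sports': 2
Step 2: Total bonus added: 2 × 50 = 100
Step 3: Original sum of margin: 339
Step 4: Final sum = 339 + 100 = 439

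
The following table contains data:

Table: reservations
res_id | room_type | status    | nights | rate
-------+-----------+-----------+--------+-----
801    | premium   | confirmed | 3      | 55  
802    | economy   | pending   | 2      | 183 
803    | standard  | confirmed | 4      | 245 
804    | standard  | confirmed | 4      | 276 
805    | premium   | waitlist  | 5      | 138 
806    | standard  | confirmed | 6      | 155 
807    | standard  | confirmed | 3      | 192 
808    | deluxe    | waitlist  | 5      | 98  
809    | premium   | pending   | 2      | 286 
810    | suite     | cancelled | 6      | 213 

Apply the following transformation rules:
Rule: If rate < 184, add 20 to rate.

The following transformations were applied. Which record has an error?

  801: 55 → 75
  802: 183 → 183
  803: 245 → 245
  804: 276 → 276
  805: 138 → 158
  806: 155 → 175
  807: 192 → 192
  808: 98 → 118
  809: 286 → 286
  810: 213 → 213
Record 802 has an error. The correct transformed value should be 203, not 183.

Step 1: Check each record against the rule
Step 2: Record 802 has rate = 183
Step 3: Since 183 < 184, the bonus should have been applied
Step 4: Correct value = 203, but claimed value = 183
Conclusion: Record 802 has the error.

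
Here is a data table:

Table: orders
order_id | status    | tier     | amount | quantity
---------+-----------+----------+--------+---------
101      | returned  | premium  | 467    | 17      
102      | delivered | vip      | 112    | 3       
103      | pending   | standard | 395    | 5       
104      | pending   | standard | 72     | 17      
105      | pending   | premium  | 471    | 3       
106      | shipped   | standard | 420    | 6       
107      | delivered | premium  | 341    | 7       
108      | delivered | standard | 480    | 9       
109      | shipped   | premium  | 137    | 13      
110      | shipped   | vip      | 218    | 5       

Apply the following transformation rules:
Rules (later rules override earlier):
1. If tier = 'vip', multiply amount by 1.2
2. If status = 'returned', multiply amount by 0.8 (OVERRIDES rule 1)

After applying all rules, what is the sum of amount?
3085.6

Step 1: Rule 2 takes priority for records with status = 'returned'
  - 1 records: 467 × 0.8 = 373.6
Step 2: Rule 1 applies to remaining records with tier = 'vip'
  - 2 records: 330 × 1.2 = 396.0
Step 3: Other records unchanged: 2316
Step 4: Final sum = 373.6 + 396.0 + 2316 = 3085.6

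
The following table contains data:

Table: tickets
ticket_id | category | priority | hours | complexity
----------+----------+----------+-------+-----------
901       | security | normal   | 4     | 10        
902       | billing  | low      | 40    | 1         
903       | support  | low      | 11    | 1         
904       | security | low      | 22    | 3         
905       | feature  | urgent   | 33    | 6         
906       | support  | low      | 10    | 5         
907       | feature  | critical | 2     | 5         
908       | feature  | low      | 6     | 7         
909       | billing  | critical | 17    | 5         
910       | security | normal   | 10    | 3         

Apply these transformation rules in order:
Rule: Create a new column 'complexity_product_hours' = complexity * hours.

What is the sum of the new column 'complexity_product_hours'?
572

Step 1: For each record, compute complexity * hours
Example calculations:
  10 * 4 = 40
  1 * 40 = 40
  1 * 11 = 11
  ...
Step 2: Sum all derived values
Step 3: Total = 572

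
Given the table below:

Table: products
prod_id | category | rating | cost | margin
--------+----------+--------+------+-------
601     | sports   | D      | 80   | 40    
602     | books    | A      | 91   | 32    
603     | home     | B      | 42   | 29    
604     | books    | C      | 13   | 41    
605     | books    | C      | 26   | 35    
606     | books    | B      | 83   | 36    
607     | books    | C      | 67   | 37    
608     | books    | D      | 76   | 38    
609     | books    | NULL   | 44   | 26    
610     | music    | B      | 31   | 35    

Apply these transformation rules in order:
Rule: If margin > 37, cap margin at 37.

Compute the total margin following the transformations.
341

Step 1: 3 records have margin > 37
Step 2: These records originally summed to 119
Step 3: After capping: 3 × 37 = 111
Step 4: Unaffected records sum: 230
Step 5: Final sum = 111 + 230 = 341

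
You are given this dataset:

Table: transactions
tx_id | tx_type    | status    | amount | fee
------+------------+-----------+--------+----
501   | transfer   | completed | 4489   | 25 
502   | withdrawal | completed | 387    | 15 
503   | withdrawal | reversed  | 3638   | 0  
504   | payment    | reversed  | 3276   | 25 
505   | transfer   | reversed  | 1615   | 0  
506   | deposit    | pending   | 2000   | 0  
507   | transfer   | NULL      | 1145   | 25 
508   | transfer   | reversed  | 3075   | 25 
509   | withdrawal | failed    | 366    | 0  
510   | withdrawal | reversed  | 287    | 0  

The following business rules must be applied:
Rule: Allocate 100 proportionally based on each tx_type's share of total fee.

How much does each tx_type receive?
deposit: 0.0, payment: 21.74, transfer: 65.22, withdrawal: 13.04

Step 1: Calculate total fee = 115
Step 2: Calculate each tx_type's proportion:
  deposit: 0/115 = 0.00% → 0.0
  payment: 25/115 = 21.74% → 21.74
  transfer: 75/115 = 65.22% → 65.22
  withdrawal: 15/115 = 13.04% → 13.04
Step 3: Verify: sum of allocations ≈ 100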